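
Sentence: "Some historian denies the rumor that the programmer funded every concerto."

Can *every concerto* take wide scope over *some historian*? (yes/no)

No

*every concerto* occurs within the complex NP *the rumor that the programmer funded every concerto*.
Noun-complement clauses are scope islands (the Complex NP Constraint): a quantifier inside one cannot scope into the matrix.
*every concerto* > *some historian* would require crossing that boundary, which is illicit.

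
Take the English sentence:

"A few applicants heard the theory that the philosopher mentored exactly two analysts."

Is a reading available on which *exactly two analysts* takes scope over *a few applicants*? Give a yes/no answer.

Structurally, *exactly two analysts* is inside the complex NP *the theory that the philosopher mentored exactly two analysts*.
Noun-complement clauses are scope islands (the Complex NP Constraint): a quantifier inside one cannot scope into the matrix.
So the wide-scope reading for *exactly two analysts* is blocked.

No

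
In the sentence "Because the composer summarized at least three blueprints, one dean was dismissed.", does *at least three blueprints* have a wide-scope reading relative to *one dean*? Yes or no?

The DP *at least three blueprints* is contained in the adjunct clause *because the composer summarized at least three blueprints*.
Adjuncts are opaque for quantifier raising; a quantifier in an adjunct stays inside it.
*at least three blueprints* is confined to the island and cannot take scope over *one dean*.

No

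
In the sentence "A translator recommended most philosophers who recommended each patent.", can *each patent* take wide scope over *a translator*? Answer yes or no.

No

Structurally, *each patent* is inside the relative clause *who recommended each patent* modifying *most philosophers*.
QR out of a relative clause is ruled out by the relative-clause island constraint.
There is no licit LF on which *each patent* c-commands *a translator*.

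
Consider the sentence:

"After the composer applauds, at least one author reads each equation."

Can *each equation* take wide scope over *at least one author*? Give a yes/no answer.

Although there is an adjunct clause, *each equation* is in the main clause, not inside the adjunct.
Ordinary QR to a clause-peripheral position gives the wide-scope LF for the lower DP.
So *each equation* > *at least one author* is among the available readings.

Yes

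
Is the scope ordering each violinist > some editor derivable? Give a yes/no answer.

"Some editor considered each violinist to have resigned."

Yes

ECM infinitives lack a CP barrier, so *each violinist* can QR over the matrix subject *some editor*.
Since no island is crossed, the inverse ordering is licensed alongside surface scope.
Both orderings are possible: *some editor* > *each violinist* and *each violinist* > *some editor*.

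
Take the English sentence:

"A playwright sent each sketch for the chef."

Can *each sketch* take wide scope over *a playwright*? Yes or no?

Both DPs are arguments of the same predicate; there is no clause or island boundary between them.
Nothing blocks QR of the lower DP to a position above the higher one, so inverse scope is available.
So *each sketch* > *a playwright* is among the available readings.

Yes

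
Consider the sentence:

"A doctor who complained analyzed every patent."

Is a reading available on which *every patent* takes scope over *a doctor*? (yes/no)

Yes

*every patent* is a matrix argument; only *a doctor* is modified by the relative clause *who complained*, so the RC island is irrelevant to the target quantifier.
Nothing blocks QR of the lower DP to a position above the higher one, so inverse scope is available.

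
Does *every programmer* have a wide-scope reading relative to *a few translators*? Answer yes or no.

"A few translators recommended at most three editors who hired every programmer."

No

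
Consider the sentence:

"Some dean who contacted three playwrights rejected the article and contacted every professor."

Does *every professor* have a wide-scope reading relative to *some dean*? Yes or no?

No

The target quantifier *every professor* is part of one conjunct of the coordinate structure (*contacted every professor*).
QR out of a conjunct would have to apply non-ATB, which the CSC forbids.
*every professor* > *some dean* would require crossing that boundary, which is illicit.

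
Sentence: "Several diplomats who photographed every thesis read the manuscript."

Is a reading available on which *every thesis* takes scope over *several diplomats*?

No

*every thesis* occurs within the relative clause *who photographed every thesis*.
Relative clauses block scope extraction: QR cannot target a position outside the modified NP.
Hence only narrow scope for *every thesis* (under *several diplomats*) survives.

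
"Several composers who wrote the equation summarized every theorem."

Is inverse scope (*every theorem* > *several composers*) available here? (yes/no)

Yes

*every theorem* is a matrix argument; only *several composers* is modified by the relative clause *who wrote the equation*, so the RC island is irrelevant to the target quantifier.
Ordinary QR to a clause-peripheral position gives the wide-scope LF for the lower DP.
So *every theorem* > *several composers* is among the available readings.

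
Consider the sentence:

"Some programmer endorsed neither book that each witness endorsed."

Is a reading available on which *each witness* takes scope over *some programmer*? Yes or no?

No

The DP *each witness* is contained in the relative clause *that each witness endorsed* modifying *neither book*.
A relative clause is a scope island — quantifier raising cannot cross its boundary.
There is no licit LF on which *each witness* c-commands *some programmer*.
(Only the surface reading survives: one fixed programmer with respect to all the relevant witnesses.)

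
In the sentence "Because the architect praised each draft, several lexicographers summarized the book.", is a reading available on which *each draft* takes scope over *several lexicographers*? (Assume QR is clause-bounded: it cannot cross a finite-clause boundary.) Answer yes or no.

No

The DP *each draft* is contained in the adjunct clause *because the architect praised each draft*.
Since the clause is an adjunct (not a complement), the Adjunct Condition blocks QR across its edge.
There is no licit LF on which *each draft* c-commands *several lexicographers*.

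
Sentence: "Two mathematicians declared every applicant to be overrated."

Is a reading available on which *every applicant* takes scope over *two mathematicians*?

Yes

ECM infinitives lack a CP barrier, so *every applicant* can QR over the matrix subject *two mathematicians*.
Since no island is crossed, the inverse ordering is licensed alongside surface scope.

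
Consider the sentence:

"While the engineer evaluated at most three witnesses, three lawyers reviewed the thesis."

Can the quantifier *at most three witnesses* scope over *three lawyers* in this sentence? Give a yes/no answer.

No

Structurally, *at most three witnesses* is inside the adjunct clause *while the engineer evaluated at most three witnesses*.
Scope out of an adjunct clause is unavailable: QR respects the adjunct-island constraint.
So *at most three witnesses* cannot raise to a position above *three lawyers*.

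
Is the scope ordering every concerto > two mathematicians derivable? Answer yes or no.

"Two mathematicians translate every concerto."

Yes

*every concerto* and *two mathematicians* are in the same minimal clause.
No island intervenes, so both surface and inverse scope are derivable.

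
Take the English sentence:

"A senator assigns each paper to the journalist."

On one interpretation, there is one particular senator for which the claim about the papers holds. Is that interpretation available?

The described interpretation is the *a senator* > *each paper* scoping.
Surface scope (*a senator* > *each paper*) is always derivable; islands only block QR, not in-situ interpretation.

Yes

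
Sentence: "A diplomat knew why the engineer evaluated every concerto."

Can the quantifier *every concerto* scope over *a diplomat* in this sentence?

Structurally, *every concerto* is inside the embedded question *why the engineer evaluated every concerto*.
Embedded wh-clauses are opaque for QR, so the quantifier stays inside the question.
*every concerto* > *a diplomat* would require crossing that boundary, which is illicit.
(Only the surface reading survives: one fixed diplomat with respect to all the relevant concertos.)

No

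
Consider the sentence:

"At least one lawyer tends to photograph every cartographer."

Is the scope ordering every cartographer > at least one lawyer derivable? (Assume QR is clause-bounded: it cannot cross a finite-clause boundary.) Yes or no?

Yes

*every cartographer* is the object of the infinitival complement of a raising predicate; raising infinitives are transparent for QR, so the two DPs are in effect clausemates.
Ordinary QR to a clause-peripheral position gives the wide-scope LF for the lower DP.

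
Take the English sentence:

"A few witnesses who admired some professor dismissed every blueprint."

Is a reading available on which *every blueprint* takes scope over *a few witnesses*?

*every blueprint* sits in the matrix clause, not in the relative clause on *a few witnesses*.
Ordinary QR to a clause-peripheral position gives the wide-scope LF for the lower DP.
So *every blueprint* > *a few witnesses* is among the available readings.

Yes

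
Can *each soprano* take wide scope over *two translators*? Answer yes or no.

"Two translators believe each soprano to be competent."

Yes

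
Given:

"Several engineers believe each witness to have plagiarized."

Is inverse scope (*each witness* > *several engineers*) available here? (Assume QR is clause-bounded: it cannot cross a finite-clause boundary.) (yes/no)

This is an ECM construction: *each witness* is the infinitival subject, Case-marked by the matrix verb, and the infinitive is transparent for QR.
QR within a single clause is free, so the lower quantifier may take scope over the higher one.

Yes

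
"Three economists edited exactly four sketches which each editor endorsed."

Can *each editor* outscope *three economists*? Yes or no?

No

*each editor* is embedded in the relative clause *which each editor endorsed* modifying *exactly four sketches*.
Relative clauses block scope extraction: QR cannot target a position outside the modified NP.
Hence only narrow scope for *each editor* (under *three economists*) survives.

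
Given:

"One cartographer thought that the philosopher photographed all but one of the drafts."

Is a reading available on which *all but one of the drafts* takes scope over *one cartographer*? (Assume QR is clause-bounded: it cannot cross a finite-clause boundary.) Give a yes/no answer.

*all but one of the drafts* sits inside the finite complement clause *that the philosopher photographed all but one of the drafts*.
Given the clause-boundedness assumption, QR cannot cross the finite CP into the matrix.
So *all but one of the drafts* cannot raise to a position above *one cartographer*.

No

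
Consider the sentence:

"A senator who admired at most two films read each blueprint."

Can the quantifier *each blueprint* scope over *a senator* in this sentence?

Yes

*each blueprint* is a matrix argument; only *a senator* is modified by the relative clause *who admired at most two films*, so the RC island is irrelevant to the target quantifier.
Nothing blocks QR of the lower DP to a position above the higher one, so inverse scope is available.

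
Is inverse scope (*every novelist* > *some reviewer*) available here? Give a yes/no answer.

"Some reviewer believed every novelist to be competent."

Yes

*every novelist* is the subject of an ECM infinitive — the infinitival complement of an ECM verb is not a scope island, so *every novelist* can raise into the matrix clause.
No island intervenes, so both surface and inverse scope are derivable.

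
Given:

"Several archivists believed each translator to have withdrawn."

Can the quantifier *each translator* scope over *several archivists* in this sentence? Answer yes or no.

Yes

The ECM infinitive is scope-transparent — *each translator* is free to raise above *several archivists*.
Nothing blocks QR of the lower DP to a position above the higher one, so inverse scope is available.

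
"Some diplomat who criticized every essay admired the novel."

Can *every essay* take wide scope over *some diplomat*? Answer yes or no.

No

The DP *every essay* is contained in the relative clause *who criticized every essay*.
The relative clause forms an island for QR, so the quantifier is confined to the head noun's restrictor.
The inverse ordering *every essay* > *some diplomat* is therefore underivable.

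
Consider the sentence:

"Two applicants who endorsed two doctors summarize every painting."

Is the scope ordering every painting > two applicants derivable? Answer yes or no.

Yes

Although the sentence contains a relative clause (*who endorsed two doctors*), *every painting* is outside it, in the matrix VP.
Ordinary QR to a clause-peripheral position gives the wide-scope LF for the lower DP.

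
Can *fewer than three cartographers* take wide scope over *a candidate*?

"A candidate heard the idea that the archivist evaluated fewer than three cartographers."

No

The target quantifier *fewer than three cartographers* is part of the complex NP *the idea that the archivist evaluated fewer than three cartographers*.
The complex NP is opaque for QR — the quantifier is frozen inside the noun's complement.
*fewer than three cartographers* is confined to the island and cannot take scope over *a candidate*.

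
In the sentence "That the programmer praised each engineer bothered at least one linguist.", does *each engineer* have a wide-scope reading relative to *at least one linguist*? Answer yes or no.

No

The DP *each engineer* is contained in the sentential subject *that the programmer praised each engineer*.
Clausal subjects are scope islands; QR from inside the subject into the matrix is barred.
*each engineer* > *at least one linguist* would require crossing that boundary, which is illicit.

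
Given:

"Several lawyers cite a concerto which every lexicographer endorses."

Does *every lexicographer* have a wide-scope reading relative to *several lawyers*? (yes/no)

*every lexicographer* occurs within the relative clause *which every lexicographer endorses* modifying *a concerto*.
QR out of a relative clause is ruled out by the relative-clause island constraint.
The inverse ordering *every lexicographer* > *several lawyers* is therefore underivable.

No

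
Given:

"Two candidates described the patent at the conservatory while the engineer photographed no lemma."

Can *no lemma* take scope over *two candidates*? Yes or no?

No

Structurally, *no lemma* is inside the adjunct clause *while the engineer photographed no lemma*.
Since the clause is an adjunct (not a complement), the Adjunct Condition blocks QR across its edge.
*no lemma* is confined to the island and cannot take scope over *two candidates*.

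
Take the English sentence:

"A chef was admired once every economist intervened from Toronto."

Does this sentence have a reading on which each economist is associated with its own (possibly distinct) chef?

The described interpretation is the *every economist* > *a chef* scoping.
*every economist* sits inside the adjunct clause *once every economist intervened from Toronto*.
Since the clause is an adjunct (not a complement), the Adjunct Condition blocks QR across its edge.
So *every economist* cannot raise high enough to outscope *a chef*; only the surface ordering *a chef* > *every economist* is available.

No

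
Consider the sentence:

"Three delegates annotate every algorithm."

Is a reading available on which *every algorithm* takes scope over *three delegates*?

Yes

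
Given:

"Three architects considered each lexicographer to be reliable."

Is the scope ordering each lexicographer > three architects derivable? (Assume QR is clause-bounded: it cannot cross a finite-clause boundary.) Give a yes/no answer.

This is an ECM construction: *each lexicographer* is the infinitival subject, Case-marked by the matrix verb, and the infinitive is transparent for QR.
Clause-internal QR can adjoin the lower DP above the subject, yielding the inverse reading.
The sentence is scopally ambiguous between *three architects* > *each lexicographer* and *each lexicographer* > *three architects*.

Yes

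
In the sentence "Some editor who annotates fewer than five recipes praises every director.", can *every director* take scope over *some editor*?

*every director* is a matrix argument; only *some editor* is modified by the relative clause *who annotates fewer than five recipes*, so the RC island is irrelevant to the target quantifier.
Nothing blocks QR of the lower DP to a position above the higher one, so inverse scope is available.
The sentence is scopally ambiguous between *some editor* > *every director* and *every director* > *some editor*.

Yes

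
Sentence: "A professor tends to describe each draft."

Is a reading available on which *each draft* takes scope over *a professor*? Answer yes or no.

Infinitival complements of raising predicates do not block QR; *each draft* and *a professor* are effectively clausemates.
Clause-internal QR can adjoin the lower DP above the subject, yielding the inverse reading.
So *each draft* > *a professor* is among the available readings.

Yes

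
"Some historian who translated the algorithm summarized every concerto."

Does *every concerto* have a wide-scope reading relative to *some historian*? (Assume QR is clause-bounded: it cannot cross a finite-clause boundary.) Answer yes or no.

Yes

Although the sentence contains a relative clause (*who translated the algorithm*), *every concerto* is outside it, in the matrix VP.
Since no island is crossed, the inverse ordering is licensed alongside surface scope.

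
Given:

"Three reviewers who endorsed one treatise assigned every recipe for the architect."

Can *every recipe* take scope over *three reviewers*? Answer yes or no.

Yes

*every recipe* is a matrix argument; only *three reviewers* is modified by the relative clause *who endorsed one treatise*, so the RC island is irrelevant to the target quantifier.
Nothing blocks QR of the lower DP to a position above the higher one, so inverse scope is available.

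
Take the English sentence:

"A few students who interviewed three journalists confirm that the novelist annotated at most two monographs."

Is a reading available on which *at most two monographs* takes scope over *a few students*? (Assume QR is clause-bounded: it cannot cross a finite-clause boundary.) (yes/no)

*at most two monographs* is embedded in the finite complement clause *that the novelist annotated at most two monographs*.
With QR restricted to its own tensed clause, the embedded quantifier cannot reach a matrix scope position.
So the wide-scope reading for *at most two monographs* is blocked.

No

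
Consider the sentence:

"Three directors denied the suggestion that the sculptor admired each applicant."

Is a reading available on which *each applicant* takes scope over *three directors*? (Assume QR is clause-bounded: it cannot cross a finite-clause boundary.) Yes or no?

No

The target quantifier *each applicant* is part of the complex NP *the suggestion that the sculptor admired each applicant*.
Noun-complement clauses are scope islands (the Complex NP Constraint): a quantifier inside one cannot scope into the matrix.
Hence only narrow scope for *each applicant* (under *three directors*) survives.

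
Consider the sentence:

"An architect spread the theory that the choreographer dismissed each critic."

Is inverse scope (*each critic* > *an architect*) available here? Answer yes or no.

No

Structurally, *each critic* is inside the complex NP *the theory that the choreographer dismissed each critic*.
A that-clause complement to a noun is an island; QR cannot cross the NP boundary.
*each critic* is confined to the island and cannot take scope over *an architect*.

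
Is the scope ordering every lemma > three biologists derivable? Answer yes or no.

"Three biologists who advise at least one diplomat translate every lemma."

The relative clause *who advise at least one diplomat* modifies *three biologists*, but *every lemma* is not inside that relative clause — it is an argument of the matrix verb.
No island intervenes, so both surface and inverse scope are derivable.
So *every lemma* > *three biologists* is among the available readings.

Yes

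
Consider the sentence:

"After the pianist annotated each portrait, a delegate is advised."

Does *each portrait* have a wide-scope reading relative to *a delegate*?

No

The DP *each portrait* is contained in the adjunct clause *after the pianist annotated each portrait*.
Adjuncts are opaque for quantifier raising; a quantifier in an adjunct stays inside it.
So the wide-scope reading for *each portrait* is blocked.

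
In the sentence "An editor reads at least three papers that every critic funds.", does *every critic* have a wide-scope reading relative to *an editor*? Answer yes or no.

Structurally, *every critic* is inside the relative clause *that every critic funds* modifying *at least three papers*.
The relative clause forms an island for QR, so the quantifier is confined to the head noun's restrictor.
*every critic* > *an editor* would require crossing that boundary, which is illicit.

No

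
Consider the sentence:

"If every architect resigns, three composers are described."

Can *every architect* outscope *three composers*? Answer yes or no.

No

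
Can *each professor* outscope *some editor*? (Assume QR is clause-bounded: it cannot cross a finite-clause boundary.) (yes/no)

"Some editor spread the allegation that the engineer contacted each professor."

No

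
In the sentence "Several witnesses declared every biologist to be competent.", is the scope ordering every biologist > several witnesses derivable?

Yes

The ECM infinitive is scope-transparent — *every biologist* is free to raise above *several witnesses*.
Ordinary QR to a clause-peripheral position gives the wide-scope LF for the lower DP.
Both orderings are possible: *several witnesses* > *every biologist* and *every biologist* > *several witnesses*.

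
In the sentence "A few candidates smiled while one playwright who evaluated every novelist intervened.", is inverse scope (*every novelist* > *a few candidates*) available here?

No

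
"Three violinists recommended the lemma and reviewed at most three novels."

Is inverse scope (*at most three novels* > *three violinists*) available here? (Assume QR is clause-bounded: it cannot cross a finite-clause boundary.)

*at most three novels* sits inside one conjunct of the coordinate structure (*reviewed at most three novels*).
The Coordinate Structure Constraint blocks movement (including QR) out of a single conjunct.
There is no licit LF on which *at most three novels* c-commands *three violinists*.

No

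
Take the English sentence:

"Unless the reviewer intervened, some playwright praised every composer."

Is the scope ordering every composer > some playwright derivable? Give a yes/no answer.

Yes

Neither queried DP is inside the adjunct, so the adjunct-island constraint does not apply.
No island intervenes, so both surface and inverse scope are derivable.
The sentence is scopally ambiguous between *some playwright* > *every composer* and *every composer* > *some playwright*.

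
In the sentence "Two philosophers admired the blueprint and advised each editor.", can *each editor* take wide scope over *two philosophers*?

No

*each editor* sits inside one conjunct of the coordinate structure (*advised each editor*).
A quantifier cannot raise out of one conjunct of a coordination across the whole coordinate structure — the CSC applies to QR.
There is no licit LF on which *each editor* c-commands *two philosophers*.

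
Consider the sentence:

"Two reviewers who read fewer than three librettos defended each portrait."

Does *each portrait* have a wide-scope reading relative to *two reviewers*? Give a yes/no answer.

Yes

Although the sentence contains a relative clause (*who read fewer than three librettos*), *each portrait* is outside it, in the matrix VP.
No island intervenes, so both surface and inverse scope are derivable.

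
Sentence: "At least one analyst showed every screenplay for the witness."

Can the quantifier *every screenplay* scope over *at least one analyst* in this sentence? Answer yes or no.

Yes

*every screenplay* and *at least one analyst* are in the same minimal clause.
No island intervenes, so both surface and inverse scope are derivable.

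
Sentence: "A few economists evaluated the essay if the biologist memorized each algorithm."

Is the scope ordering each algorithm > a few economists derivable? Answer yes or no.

No

The target quantifier *each algorithm* is part of the adjunct clause *if the biologist memorized each algorithm*.
Since the clause is an adjunct (not a complement), the Adjunct Condition blocks QR across its edge.
So the wide-scope reading for *each algorithm* is blocked.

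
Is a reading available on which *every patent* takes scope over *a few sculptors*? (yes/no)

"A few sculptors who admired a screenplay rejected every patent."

Yes

*every patent* is a matrix argument; only *a few sculptors* is modified by the relative clause *who admired a screenplay*, so the RC island is irrelevant to the target quantifier.
QR within a single clause is free, so the lower quantifier may take scope over the higher one.
Both orderings are possible: *a few sculptors* > *every patent* and *every patent* > *a few sculptors*.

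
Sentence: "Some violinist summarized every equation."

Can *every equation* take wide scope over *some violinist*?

Yes

*some violinist* and *every equation* are co-arguments of the matrix verb, with nothing but a clause-internal boundary between them.
Nothing blocks QR of the lower DP to a position above the higher one, so inverse scope is available.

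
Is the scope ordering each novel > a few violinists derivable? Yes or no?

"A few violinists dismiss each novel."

*each novel* is the matrix object and *a few violinists* the matrix subject; the two are clausemates.
Ordinary QR to a clause-peripheral position gives the wide-scope LF for the lower DP.
So *each novel* > *a few violinists* is among the available readings.

Yes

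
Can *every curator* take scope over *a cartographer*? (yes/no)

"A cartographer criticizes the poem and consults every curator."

Structurally, *every curator* is inside one conjunct of the coordinate structure (*consults every curator*).
Asymmetric QR out of one conjunct violates the Coordinate Structure Constraint.
The inverse ordering *every curator* > *a cartographer* is therefore underivable.
(Only the surface reading survives: one fixed cartographer with respect to all the relevant curators.)

No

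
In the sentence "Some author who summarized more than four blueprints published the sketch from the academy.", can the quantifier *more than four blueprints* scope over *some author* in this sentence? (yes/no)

No

The DP *more than four blueprints* is contained in the relative clause *who summarized more than four blueprints*.
Relative clauses block scope extraction: QR cannot target a position outside the modified NP.
There is no licit LF on which *more than four blueprints* c-commands *some author*.
(Only the surface reading survives: one fixed author with respect to all the relevant blueprints.)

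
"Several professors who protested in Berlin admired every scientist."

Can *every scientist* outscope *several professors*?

Yes

The relative clause *who protested in Berlin* modifies *several professors*, but *every scientist* is not inside that relative clause — it is an argument of the matrix verb.
Nothing blocks QR of the lower DP to a position above the higher one, so inverse scope is available.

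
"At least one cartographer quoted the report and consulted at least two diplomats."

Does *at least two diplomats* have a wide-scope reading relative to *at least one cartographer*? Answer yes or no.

No

*at least two diplomats* sits inside one conjunct of the coordinate structure (*consulted at least two diplomats*).
A quantifier cannot raise out of one conjunct of a coordination across the whole coordinate structure — the CSC applies to QR.
The inverse ordering *at least two diplomats* > *at least one cartographer* is therefore underivable.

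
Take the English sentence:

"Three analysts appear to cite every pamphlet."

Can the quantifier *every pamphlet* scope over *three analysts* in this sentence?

Raising constructions are monoclausal for scope purposes; *every pamphlet* is not separated from *three analysts* by any island.
Since no island is crossed, the inverse ordering is licensed alongside surface scope.

Yes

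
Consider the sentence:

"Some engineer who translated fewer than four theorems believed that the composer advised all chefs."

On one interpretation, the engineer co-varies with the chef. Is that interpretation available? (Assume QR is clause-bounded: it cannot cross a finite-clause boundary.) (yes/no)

The paraphrase describes the scope ordering *all chefs* > *some engineer*.
*all chefs* sits inside the finite complement clause *that the composer advised all chefs*.
Under clause-bounded QR, a quantifier in an embedded finite clause cannot raise into the matrix clause.
So *all chefs* cannot raise high enough to outscope *some engineer*; only the surface ordering *some engineer* > *all chefs* is available.
(Only the surface reading survives: one fixed engineer with respect to all the relevant chefs.)

No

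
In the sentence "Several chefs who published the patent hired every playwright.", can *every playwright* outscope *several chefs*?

Yes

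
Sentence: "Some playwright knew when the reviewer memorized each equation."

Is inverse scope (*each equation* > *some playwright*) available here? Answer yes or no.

The target quantifier *each equation* is part of the embedded question *when the reviewer memorized each equation*.
Embedded wh-clauses are opaque for QR, so the quantifier stays inside the question.
So *each equation* cannot raise high enough to outscope *some playwright*; only the surface ordering *some playwright* > *each equation* is available.

No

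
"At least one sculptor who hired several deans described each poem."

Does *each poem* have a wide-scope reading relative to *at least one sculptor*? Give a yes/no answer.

*each poem* sits in the matrix clause, not in the relative clause on *at least one sculptor*.
Nothing blocks QR of the lower DP to a position above the higher one, so inverse scope is available.

Yes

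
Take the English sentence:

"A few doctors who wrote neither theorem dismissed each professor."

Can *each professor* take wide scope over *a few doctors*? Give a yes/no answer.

The relative clause *who wrote neither theorem* modifies *a few doctors*, but *each professor* is not inside that relative clause — it is an argument of the matrix verb.
QR within a single clause is free, so the lower quantifier may take scope over the higher one.

Yes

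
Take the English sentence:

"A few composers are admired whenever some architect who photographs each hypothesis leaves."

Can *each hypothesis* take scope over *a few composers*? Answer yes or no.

No

*each hypothesis* sits inside the relative clause *who photographs each hypothesis*, which is itself inside the adjunct *whenever some architect who photographs each hypothesis leaves*.
Two island boundaries intervene — the relative clause and the adjunct. Either alone would block QR.
So *each hypothesis* cannot raise high enough to outscope *a few composers*; only the surface ordering *a few composers* > *each hypothesis* is available.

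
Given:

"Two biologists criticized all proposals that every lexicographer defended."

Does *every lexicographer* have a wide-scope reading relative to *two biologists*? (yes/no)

Structurally, *every lexicographer* is inside the relative clause *that every lexicographer defended* modifying *all proposals*.
The relative clause forms an island for QR, so the quantifier is confined to the head noun's restrictor.
So *every lexicographer* cannot raise to a position above *two biologists*.

No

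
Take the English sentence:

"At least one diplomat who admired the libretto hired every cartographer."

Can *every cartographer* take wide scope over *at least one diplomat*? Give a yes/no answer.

Yes

Although the sentence contains a relative clause (*who admired the libretto*), *every cartographer* is outside it, in the matrix VP.
With no island boundary between them, the object can take inverse scope over the subject via ordinary QR within the clause.
The sentence is scopally ambiguous between *at least one diplomat* > *every cartographer* and *every cartographer* > *at least one diplomat*.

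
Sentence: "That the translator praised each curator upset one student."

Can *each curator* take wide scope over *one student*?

The DP *each curator* is contained in the sentential subject *that the translator praised each curator*.
Subjects — clausal subjects included — are islands for extraction, and QR is no exception.
*each curator* > *one student* would require crossing that boundary, which is illicit.

No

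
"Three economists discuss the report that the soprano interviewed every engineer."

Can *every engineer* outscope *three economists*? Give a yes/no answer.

*every engineer* is embedded in the complex NP *the report that the soprano interviewed every engineer*.
A that-clause complement to a noun is an island; QR cannot cross the NP boundary.
There is no licit LF on which *every engineer* c-commands *three economists*.

No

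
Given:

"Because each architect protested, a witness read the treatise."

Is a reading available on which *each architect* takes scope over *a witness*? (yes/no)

The target quantifier *each architect* is part of the adjunct clause *because each architect protested*.
Adjunct clauses are scope islands: a quantifier inside an adjunct cannot raise into the matrix clause.
The ordering *each architect* > *a witness* is therefore underivable.

No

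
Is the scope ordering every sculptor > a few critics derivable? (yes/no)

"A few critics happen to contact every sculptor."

Infinitival complements of raising predicates do not block QR; *every sculptor* and *a few critics* are effectively clausemates.
No island intervenes, so both surface and inverse scope are derivable.

Yes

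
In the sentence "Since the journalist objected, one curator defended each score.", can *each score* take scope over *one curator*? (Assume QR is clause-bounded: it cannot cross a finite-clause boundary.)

The adjunct clause does not contain *each score*, which is the matrix object.
Nothing blocks QR of the lower DP to a position above the higher one, so inverse scope is available.
The sentence is scopally ambiguous between *one curator* > *each score* and *each score* > *one curator*.

Yes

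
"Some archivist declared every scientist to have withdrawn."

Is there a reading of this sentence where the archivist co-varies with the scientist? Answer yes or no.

Yes

The described interpretation is the *every scientist* > *some archivist* scoping.
ECM infinitives lack a CP barrier, so *every scientist* can QR over the matrix subject *some archivist*.
No island intervenes, so both surface and inverse scope are derivable.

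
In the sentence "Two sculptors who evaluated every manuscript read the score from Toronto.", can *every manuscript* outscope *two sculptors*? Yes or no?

*every manuscript* sits inside the relative clause *who evaluated every manuscript*.
A relative clause is a scope island — quantifier raising cannot cross its boundary.
So *every manuscript* cannot raise high enough to outscope *two sculptors*; only the surface ordering *two sculptors* > *every manuscript* is available.

No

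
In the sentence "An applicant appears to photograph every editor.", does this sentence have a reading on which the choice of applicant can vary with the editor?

Yes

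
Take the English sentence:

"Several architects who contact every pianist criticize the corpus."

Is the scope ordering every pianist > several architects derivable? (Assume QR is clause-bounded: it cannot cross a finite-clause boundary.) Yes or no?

Structurally, *every pianist* is inside the relative clause *who contact every pianist*.
Relative clauses are scope islands: a quantifier cannot QR out of a relative clause to take scope in the matrix clause.
So *every pianist* cannot raise high enough to outscope *several architects*; only the surface ordering *several architects* > *every pianist* is available.

No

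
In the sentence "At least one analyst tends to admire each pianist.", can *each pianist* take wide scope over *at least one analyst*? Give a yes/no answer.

The matrix predicate is a raising verb, whose infinitival complement is not a scope island — *each pianist* can QR into the matrix clause.
With no island boundary between them, the object can take inverse scope over the subject via ordinary QR within the clause.
Both orderings are possible: *at least one analyst* > *each pianist* and *each pianist* > *at least one analyst*.

Yes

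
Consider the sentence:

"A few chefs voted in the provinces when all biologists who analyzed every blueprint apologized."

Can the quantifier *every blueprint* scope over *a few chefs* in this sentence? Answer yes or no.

No

Structurally, *every blueprint* is inside the relative clause *who analyzed every blueprint*, which is itself inside the adjunct *when all biologists who analyzed every blueprint apologized*.
Both the relative clause and the enclosing adjunct are scope islands; QR cannot cross either.
There is no licit LF on which *every blueprint* c-commands *a few chefs*.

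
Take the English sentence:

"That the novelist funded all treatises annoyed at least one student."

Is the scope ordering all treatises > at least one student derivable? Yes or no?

No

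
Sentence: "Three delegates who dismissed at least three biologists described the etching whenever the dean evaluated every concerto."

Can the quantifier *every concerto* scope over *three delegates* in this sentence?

Structurally, *every concerto* is inside the adjunct clause *whenever the dean evaluated every concerto*.
The adjunct-island constraint bars QR out of an adverbial clause.
So *every concerto* cannot raise high enough to outscope *three delegates*; only the surface ordering *three delegates* > *every concerto* is available.

No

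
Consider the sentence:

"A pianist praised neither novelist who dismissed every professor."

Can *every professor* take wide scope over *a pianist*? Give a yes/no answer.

No

*every professor* occurs within the relative clause *who dismissed every professor* modifying *neither novelist*.
QR out of a relative clause is ruled out by the relative-clause island constraint.
So *every professor* cannot raise to a position above *a pianist*.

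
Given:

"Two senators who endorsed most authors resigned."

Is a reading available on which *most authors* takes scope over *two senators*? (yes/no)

Structurally, *most authors* is inside the relative clause *who endorsed most authors*.
A relative clause is a scope island — quantifier raising cannot cross its boundary.
*most authors* > *two senators* would require crossing that boundary, which is illicit.

No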